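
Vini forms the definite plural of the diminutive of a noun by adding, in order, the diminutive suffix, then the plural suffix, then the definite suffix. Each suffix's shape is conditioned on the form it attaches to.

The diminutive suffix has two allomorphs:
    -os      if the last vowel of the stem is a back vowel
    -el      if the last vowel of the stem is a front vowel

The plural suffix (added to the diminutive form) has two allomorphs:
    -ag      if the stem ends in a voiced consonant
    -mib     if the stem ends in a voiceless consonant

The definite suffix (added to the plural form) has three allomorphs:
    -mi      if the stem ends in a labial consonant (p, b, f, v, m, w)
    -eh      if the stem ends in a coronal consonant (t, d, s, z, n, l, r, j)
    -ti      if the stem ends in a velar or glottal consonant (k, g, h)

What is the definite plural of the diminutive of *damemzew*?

Since the last vowel of *damemzew* is /e/ (a front vowel), it takes -el, giving *damemzewel*.
Since the final consonant of the diminutive form *damemzewel* is /l/ (voiced), it takes -ag, giving *damemzewelag*.
The plural form *damemzewelag* — final consonant /g/ (velar/glottal) → -ti → *damemzewelagti*.

damemzewelagti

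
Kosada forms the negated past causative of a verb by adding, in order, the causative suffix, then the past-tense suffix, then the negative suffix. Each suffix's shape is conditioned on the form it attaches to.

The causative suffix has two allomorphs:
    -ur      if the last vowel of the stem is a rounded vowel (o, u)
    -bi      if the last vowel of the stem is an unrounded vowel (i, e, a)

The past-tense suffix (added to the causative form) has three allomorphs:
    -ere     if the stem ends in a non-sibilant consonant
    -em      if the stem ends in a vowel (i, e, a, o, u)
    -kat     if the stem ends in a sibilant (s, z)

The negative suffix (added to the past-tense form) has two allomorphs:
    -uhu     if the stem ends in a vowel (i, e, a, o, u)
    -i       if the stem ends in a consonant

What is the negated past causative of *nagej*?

Since the last vowel of *nagej* is /e/ (an unrounded vowel), it takes -bi, giving *nagejbi*.
The final sound of the causative form *nagejbi* is /i/, which is a vowel, so the past-tense suffix is -em, giving *nagejbiem*.
The final sound of the past-tense form *nagejbiem* is /m/, which is a consonant, so the negative suffix is -i, giving *nagejbiemi*.

nagejbiemi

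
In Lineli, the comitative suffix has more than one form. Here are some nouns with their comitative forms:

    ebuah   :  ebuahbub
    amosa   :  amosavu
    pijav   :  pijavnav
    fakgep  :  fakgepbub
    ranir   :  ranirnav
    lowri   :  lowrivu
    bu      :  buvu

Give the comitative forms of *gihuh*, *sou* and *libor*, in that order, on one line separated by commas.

Looking at the final sound of each stem: -bub when the stem ends in a voiceless consonant (*ebuah*, *fakgep*); -nav when the stem ends in a voiced consonant (*pijav*, *ranir*); -vu when the stem ends in a vowel (*amosa*, *lowri*, *bu*).
Since the final sound of *gihuh* is /h/ (a voiceless consonant), it takes -bub, giving *gihuhbub*.
The final sound of *sou* is /u/, which is a vowel, so the suffix is -vu, giving *souvu*.
*libor*: final sound = /r/, a voiced consonant → -nav → *libornav*.

gihuhbub, souvu, libornav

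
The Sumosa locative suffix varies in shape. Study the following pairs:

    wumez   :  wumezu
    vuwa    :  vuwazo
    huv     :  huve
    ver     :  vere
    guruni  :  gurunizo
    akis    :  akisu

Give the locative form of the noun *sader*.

The pattern is sibilance of the final sound: -u when the stem ends in a sibilant (*wumez*, *akis*); -e when the stem ends in a non-sibilant consonant (*huv*, *ver*); -zo when the stem ends in a vowel (*vuwa*, *guruni*).
*sader*: final sound = /r/, a non-sibilant consonant → -e → *sadere*.

sadere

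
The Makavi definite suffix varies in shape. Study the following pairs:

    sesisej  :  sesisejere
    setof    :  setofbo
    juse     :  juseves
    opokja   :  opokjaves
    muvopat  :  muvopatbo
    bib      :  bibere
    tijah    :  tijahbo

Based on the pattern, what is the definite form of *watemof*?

watemofbo

The alternation tracks the final sound of the stem — -bo when the stem ends in a voiceless consonant (*setof*, *muvopat*, *tijah*); -ere when the stem ends in a voiced consonant (*sesisej*, *bib*); -ves when the stem ends in a vowel (*juse*, *opokja*).
*watemof*: final sound = /f/, a voiceless consonant → -bo → *watemofbo*.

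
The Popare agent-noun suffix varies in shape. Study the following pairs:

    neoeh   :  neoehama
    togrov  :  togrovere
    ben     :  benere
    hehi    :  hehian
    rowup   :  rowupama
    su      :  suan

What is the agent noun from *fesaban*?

The suffix is conditioned by the final sound: -ama when the stem ends in a voiceless consonant (*neoeh*, *rowup*); -ere when the stem ends in a voiced consonant (*togrov*, *ben*); -an when the stem ends in a vowel (*hehi*, *su*).
The final sound of *fesaban* is /n/, which is a voiced consonant, so the suffix is -ere, giving *fesabanere*.

fesabanere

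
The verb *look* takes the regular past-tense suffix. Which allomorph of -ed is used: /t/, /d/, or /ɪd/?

The stem *look* ends in a voiceless consonant other than /t/.
The -ed suffix is realized as /ɪd/ after /t, d/; as /t/ after other voiceless consonants; and as /d/ after other voiced sounds.
So -ed on *look* is pronounced /t/.

/t/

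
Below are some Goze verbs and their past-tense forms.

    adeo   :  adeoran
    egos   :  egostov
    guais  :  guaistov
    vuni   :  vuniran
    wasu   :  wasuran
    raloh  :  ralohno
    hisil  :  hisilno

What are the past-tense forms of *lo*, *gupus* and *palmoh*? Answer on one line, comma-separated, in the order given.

The alternation tracks the final sound of the stem — -tov when the stem ends in a sibilant (*egos*, *guais*); -no when the stem ends in a non-sibilant consonant (*raloh*, *hisil*); -ran when the stem ends in a vowel (*adeo*, *vuni*, *wasu*).
Since the final sound of *lo* is /o/ (a vowel), it takes -ran, giving *loran*.
The final sound of *gupus* is /s/, which is a sibilant, so the suffix is -tov, giving *gupustov*.
Since the final sound of *palmoh* is /h/ (a non-sibilant consonant), it takes -no, giving *palmohno*.

loran, gupustov, palmohno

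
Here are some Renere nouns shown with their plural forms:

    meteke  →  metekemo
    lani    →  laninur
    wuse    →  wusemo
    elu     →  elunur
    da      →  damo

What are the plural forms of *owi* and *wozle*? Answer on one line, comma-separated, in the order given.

The suffix is conditioned by the last vowel: -nur when the last vowel of the stem is a high vowel (*lani*, *elu*); -mo when the last vowel of the stem is a non-high vowel (*meteke*, *wuse*, *da*).
Since the last vowel of *owi* is /i/ (a high vowel), it takes -nur, giving *owinur*.
The last vowel of *wozle* is /e/, which is a non-high vowel, so the suffix is -mo, giving *wozlemo*.

owinur, wozlemo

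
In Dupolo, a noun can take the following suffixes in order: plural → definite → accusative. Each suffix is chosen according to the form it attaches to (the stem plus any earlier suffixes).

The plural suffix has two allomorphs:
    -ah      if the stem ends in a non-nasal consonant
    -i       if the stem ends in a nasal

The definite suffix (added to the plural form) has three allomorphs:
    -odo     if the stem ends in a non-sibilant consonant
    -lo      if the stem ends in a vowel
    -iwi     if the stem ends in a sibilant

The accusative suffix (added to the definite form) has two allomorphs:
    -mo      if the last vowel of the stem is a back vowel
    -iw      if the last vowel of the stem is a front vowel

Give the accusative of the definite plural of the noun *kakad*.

kakadahodomo

*kakad*: final consonant = /d/, non-nasal → -ah → *kakadah*.
Since the final sound of the plural form *kakadah* is /h/ (a non-sibilant consonant), it takes -odo, giving *kakadahodo*.
The definite form *kakadahodo* — last vowel /o/ (a back vowel) → -mo → *kakadahodomo*.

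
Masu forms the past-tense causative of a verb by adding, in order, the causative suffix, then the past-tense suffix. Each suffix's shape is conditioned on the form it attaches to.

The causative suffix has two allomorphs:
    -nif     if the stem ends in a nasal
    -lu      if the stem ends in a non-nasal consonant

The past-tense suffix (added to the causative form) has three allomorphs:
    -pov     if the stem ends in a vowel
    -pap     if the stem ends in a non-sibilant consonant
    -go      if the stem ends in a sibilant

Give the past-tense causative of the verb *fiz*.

The final consonant of *fiz* is /z/, which is non-nasal, so the causative suffix is -lu, giving *fizlu*.
The final sound of the causative form *fizlu* is /u/, which is a vowel, so the past-tense suffix is -pov, giving *fizlupov*.

fizlupov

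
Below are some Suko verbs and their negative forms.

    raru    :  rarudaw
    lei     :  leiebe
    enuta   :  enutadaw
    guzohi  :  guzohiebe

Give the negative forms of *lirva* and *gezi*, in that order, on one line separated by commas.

The alternation tracks the last vowel of the stem — -ebe when the last vowel of the stem is a front vowel (*lei*, *guzohi*); -daw when the last vowel of the stem is a back vowel (*raru*, *enuta*).
The last vowel of *lirva* is /a/, which is a back vowel, so the suffix is -daw, giving *lirvadaw*.
*gezi* — last vowel /i/ (a front vowel) → -ebe → *geziebe*.

lirvadaw, geziebe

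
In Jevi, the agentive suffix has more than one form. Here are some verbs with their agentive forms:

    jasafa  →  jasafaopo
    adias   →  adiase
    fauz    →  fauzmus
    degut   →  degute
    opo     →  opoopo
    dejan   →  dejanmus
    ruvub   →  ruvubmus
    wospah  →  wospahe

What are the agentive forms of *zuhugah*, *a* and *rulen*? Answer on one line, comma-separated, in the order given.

The pattern is voicing of the final sound: -e when the stem ends in a voiceless consonant (*adias*, *degut*, *wospah*); -mus when the stem ends in a voiced consonant (*fauz*, *dejan*, *ruvub*); -opo when the stem ends in a vowel (*jasafa*, *opo*).
Since the final sound of *zuhugah* is /h/ (a voiceless consonant), it takes -e, giving *zuhugahe*.
*a* — final sound /a/ (a vowel) → -opo → *aopo*.
*rulen* — final sound /n/ (a voiced consonant) → -mus → *rulenmus*.

zuhugahe, aopo, rulenmus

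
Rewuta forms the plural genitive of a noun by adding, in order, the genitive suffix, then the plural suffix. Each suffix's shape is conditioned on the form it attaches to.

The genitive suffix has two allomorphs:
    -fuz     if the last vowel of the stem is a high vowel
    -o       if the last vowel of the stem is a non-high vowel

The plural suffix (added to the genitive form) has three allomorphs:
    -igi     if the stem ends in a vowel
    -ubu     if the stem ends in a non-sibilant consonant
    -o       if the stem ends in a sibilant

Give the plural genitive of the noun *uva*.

uvaoigi

*uva* — last vowel /a/ (a non-high vowel) → -o → *uvao*.
The genitive form *uvao* — final sound /o/ (a vowel) → -igi → *uvaoigi*.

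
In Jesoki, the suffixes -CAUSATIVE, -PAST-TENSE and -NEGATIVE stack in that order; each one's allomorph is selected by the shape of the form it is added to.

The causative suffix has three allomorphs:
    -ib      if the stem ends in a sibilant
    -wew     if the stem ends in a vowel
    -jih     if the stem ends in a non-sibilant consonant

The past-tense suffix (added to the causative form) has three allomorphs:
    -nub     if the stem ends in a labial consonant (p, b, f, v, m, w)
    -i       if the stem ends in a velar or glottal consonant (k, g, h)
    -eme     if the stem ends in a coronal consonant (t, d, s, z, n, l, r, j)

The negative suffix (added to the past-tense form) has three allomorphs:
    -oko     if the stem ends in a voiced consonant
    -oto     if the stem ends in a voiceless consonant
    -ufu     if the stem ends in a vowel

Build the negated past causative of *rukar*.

*rukar*: final sound = /r/, a non-sibilant consonant → -jih → *rukarjih*.
The causative form *rukarjih* — final consonant /h/ (velar/glottal) → -i → *rukarjihi*.
The final sound of the past-tense form *rukarjihi* is /i/, which is a vowel, so the negative suffix is -ufu, giving *rukarjihiufu*.

rukarjihiufu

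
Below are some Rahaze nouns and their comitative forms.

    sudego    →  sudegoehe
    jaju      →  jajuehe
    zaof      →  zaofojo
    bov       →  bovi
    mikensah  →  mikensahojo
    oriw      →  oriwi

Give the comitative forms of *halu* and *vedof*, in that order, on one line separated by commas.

haluehe, vedofojo

Looking at the final sound of each stem: -ojo when the stem ends in a voiceless consonant (*zaof*, *mikensah*); -i when the stem ends in a voiced consonant (*bov*, *oriw*); -ehe when the stem ends in a vowel (*sudego*, *jaju*).
*halu* — final sound /u/ (a vowel) → -ehe → *haluehe*.
*vedof*: final sound = /f/, a voiceless consonant → -ojo → *vedofojo*.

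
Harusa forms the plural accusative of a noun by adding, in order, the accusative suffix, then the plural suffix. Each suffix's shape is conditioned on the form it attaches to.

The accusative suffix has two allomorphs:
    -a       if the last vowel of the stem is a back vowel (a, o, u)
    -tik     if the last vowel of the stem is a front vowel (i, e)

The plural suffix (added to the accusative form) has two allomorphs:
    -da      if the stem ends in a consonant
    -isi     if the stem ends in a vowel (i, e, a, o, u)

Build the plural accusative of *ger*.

*ger*: last vowel = /e/, a front vowel → -tik → *gertik*.
The accusative form *gertik*: final sound = /k/, a consonant → -da → *gertikda*.

gertikda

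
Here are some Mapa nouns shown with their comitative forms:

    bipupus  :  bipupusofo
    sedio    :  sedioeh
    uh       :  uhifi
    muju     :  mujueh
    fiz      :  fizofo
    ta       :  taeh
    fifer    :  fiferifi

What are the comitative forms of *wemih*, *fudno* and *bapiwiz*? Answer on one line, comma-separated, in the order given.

The suffix is conditioned by the final sound: -ofo when the stem ends in a sibilant (*bipupus*, *fiz*); -ifi when the stem ends in a non-sibilant consonant (*uh*, *fifer*); -eh when the stem ends in a vowel (*sedio*, *muju*, *ta*).
Since the final sound of *wemih* is /h/ (a non-sibilant consonant), it takes -ifi, giving *wemihifi*.
*fudno* — final sound /o/ (a vowel) → -eh → *fudnoeh*.
*bapiwiz* — final sound /z/ (a sibilant) → -ofo → *bapiwizofo*.

wemihifi, fudnoeh, bapiwizofo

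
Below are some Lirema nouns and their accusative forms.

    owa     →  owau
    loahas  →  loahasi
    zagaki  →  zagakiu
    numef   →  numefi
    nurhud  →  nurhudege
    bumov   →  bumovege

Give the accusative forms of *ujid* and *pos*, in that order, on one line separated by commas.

The pattern is voicing of the final sound: -i when the stem ends in a voiceless consonant (*loahas*, *numef*); -ege when the stem ends in a voiced consonant (*nurhud*, *bumov*); -u when the stem ends in a vowel (*owa*, *zagaki*).
The final sound of *ujid* is /d/, which is a voiced consonant, so the suffix is -ege, giving *ujidege*.
Since the final sound of *pos* is /s/ (a voiceless consonant), it takes -i, giving *posi*.

ujidege, posi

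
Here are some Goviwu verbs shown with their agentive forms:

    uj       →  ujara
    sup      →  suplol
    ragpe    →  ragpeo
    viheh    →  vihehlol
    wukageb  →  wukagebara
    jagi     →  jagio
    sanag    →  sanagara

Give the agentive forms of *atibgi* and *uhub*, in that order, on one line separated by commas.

atibgio, uhubara

The alternation tracks the final sound of the stem — -lol when the stem ends in a voiceless consonant (*sup*, *viheh*); -ara when the stem ends in a voiced consonant (*uj*, *wukageb*, *sanag*); -o when the stem ends in a vowel (*ragpe*, *jagi*).
*atibgi* — final sound /i/ (a vowel) → -o → *atibgio*.
*uhub*: final sound = /b/, a voiced consonant → -ara → *uhubara*.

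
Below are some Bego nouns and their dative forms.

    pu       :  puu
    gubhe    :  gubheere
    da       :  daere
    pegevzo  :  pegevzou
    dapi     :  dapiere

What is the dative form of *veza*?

vezaere

The suffix is conditioned by the last vowel: -u when the last vowel of the stem is a rounded vowel (*pu*, *pegevzo*); -ere when the last vowel of the stem is an unrounded vowel (*gubhe*, *da*, *dapi*).
Since the last vowel of *veza* is /a/ (an unrounded vowel), it takes -ere, giving *vezaere*.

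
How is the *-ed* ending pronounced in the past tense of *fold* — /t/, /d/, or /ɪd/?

/ɪd/

The stem *fold* ends in /t/ or /d/.
The -ed suffix is realized as /ɪd/ after /t, d/; as /t/ after other voiceless consonants; and as /d/ after other voiced sounds.
So -ed on *fold* is pronounced /ɪd/.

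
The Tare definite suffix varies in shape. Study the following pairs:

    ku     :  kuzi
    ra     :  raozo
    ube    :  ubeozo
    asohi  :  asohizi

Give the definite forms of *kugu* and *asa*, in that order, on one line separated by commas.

The suffix is conditioned by the last vowel: -zi when the last vowel of the stem is a high vowel (*ku*, *asohi*); -ozo when the last vowel of the stem is a non-high vowel (*ra*, *ube*).
*kugu*: last vowel = /u/, a high vowel → -zi → *kuguzi*.
Since the last vowel of *asa* is /a/ (a non-high vowel), it takes -ozo, giving *asaozo*.

kuguzi, asaozo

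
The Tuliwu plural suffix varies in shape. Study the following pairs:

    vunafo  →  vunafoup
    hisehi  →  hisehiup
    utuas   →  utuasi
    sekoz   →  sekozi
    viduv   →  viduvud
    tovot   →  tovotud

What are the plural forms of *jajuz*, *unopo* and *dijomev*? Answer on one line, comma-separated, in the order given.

jajuzi, unopoup, dijomevud

Looking at the final sound of each stem: -i when the stem ends in a sibilant (*utuas*, *sekoz*); -ud when the stem ends in a non-sibilant consonant (*viduv*, *tovot*); -up when the stem ends in a vowel (*vunafo*, *hisehi*).
The final sound of *jajuz* is /z/, which is a sibilant, so the suffix is -i, giving *jajuzi*.
Since the final sound of *unopo* is /o/ (a vowel), it takes -up, giving *unopoup*.
Since the final sound of *dijomev* is /v/ (a non-sibilant consonant), it takes -ud, giving *dijomevud*.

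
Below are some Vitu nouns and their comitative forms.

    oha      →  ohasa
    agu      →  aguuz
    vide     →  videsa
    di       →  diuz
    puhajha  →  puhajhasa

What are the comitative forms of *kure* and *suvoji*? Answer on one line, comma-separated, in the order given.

kuresa, suvojiuz

Looking at the last vowel of each stem: -uz when the last vowel of the stem is a high vowel (*agu*, *di*); -sa when the last vowel of the stem is a non-high vowel (*oha*, *vide*, *puhajha*).
*kure*: last vowel = /e/, a non-high vowel → -sa → *kuresa*.
The last vowel of *suvoji* is /i/, which is a high vowel, so the suffix is -uz, giving *suvojiuz*.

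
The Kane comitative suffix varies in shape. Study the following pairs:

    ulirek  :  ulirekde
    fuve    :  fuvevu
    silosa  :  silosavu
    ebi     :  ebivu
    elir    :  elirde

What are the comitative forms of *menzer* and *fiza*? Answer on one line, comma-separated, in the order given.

menzerde, fizavu

The alternation tracks the final sound of the stem — -de when the stem ends in a consonant (*ulirek*, *elir*); -vu when the stem ends in a vowel (*fuve*, *silosa*, *ebi*).
Since the final sound of *menzer* is /r/ (a consonant), it takes -de, giving *menzerde*.
*fiza*: final sound = /a/, a vowel → -vu → *fizavu*.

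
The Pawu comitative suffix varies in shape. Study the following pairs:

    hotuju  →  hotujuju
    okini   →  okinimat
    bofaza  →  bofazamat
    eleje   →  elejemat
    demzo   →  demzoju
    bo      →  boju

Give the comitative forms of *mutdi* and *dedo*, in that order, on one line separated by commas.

mutdimat, dedoju

The pattern is rounding harmony: -ju when the last vowel of the stem is a rounded vowel (*hotuju*, *demzo*, *bo*); -mat when the last vowel of the stem is an unrounded vowel (*okini*, *bofaza*, *eleje*).
*mutdi*: last vowel = /i/, an unrounded vowel → -mat → *mutdimat*.
*dedo* — last vowel /o/ (a rounded vowel) → -ju → *dedoju*.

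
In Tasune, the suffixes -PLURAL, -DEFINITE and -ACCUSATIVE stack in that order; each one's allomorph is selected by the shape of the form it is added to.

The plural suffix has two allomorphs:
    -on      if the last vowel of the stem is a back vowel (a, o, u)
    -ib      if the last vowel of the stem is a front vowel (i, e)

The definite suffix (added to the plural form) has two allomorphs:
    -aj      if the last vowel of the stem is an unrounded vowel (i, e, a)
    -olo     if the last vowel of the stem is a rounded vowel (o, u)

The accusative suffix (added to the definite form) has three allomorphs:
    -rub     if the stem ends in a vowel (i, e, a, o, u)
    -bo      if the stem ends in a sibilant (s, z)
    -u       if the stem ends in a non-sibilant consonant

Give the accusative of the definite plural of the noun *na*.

Since the last vowel of *na* is /a/ (a back vowel), it takes -on, giving *naon*.
The plural form *naon*: last vowel = /o/, a rounded vowel → -olo → *naonolo*.
The definite form *naonolo* — final sound /o/ (a vowel) → -rub → *naonolorub*.

naonolorub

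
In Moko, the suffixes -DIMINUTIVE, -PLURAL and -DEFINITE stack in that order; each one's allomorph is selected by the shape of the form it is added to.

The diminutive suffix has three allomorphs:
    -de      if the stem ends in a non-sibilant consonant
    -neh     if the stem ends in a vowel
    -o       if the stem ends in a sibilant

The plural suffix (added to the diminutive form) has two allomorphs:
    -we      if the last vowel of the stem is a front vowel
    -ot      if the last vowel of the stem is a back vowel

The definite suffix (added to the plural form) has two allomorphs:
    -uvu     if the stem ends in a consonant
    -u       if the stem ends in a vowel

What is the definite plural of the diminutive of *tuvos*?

Since the final sound of *tuvos* is /s/ (a sibilant), it takes -o, giving *tuvoso*.
The last vowel of the diminutive form *tuvoso* is /o/, which is a back vowel, so the plural suffix is -ot, giving *tuvosoot*.
The final sound of the plural form *tuvosoot* is /t/, which is a consonant, so the definite suffix is -uvu, giving *tuvosootuvu*.

tuvosootuvu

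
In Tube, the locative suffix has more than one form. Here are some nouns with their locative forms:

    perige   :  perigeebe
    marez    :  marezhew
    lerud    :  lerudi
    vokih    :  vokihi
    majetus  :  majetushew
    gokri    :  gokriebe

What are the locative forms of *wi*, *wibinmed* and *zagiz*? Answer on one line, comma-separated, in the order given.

The suffix is conditioned by the final sound: -hew when the stem ends in a sibilant (*marez*, *majetus*); -i when the stem ends in a non-sibilant consonant (*lerud*, *vokih*); -ebe when the stem ends in a vowel (*perige*, *gokri*).
*wi* — final sound /i/ (a vowel) → -ebe → *wiebe*.
*wibinmed* — final sound /d/ (a non-sibilant consonant) → -i → *wibinmedi*.
*zagiz* — final sound /z/ (a sibilant) → -hew → *zagizhew*.

wiebe, wibinmedi, zagizhew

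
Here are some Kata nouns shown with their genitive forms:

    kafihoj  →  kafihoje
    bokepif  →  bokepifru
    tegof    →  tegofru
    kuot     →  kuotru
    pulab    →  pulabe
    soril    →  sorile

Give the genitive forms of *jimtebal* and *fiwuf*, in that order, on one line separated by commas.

jimtebale, fiwufru

Looking at the final consonant of each stem: -ru when the stem ends in a voiceless consonant (*bokepif*, *tegof*, *kuot*); -e when the stem ends in a voiced consonant (*kafihoj*, *pulab*, *soril*).
*jimtebal*: final consonant = /l/, voiced → -e → *jimtebale*.
Since the final consonant of *fiwuf* is /f/ (voiceless), it takes -ru, giving *fiwufru*.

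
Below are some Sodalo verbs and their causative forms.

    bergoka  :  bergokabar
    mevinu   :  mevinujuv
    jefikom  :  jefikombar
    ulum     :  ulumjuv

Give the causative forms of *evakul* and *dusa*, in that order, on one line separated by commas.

evakuljuv, dusabar

The pattern is height harmony: -juv when the last vowel of the stem is a high vowel (*mevinu*, *ulum*); -bar when the last vowel of the stem is a non-high vowel (*bergoka*, *jefikom*).
*evakul* — last vowel /u/ (a high vowel) → -juv → *evakuljuv*.
*dusa* — last vowel /a/ (a non-high vowel) → -bar → *dusabar*.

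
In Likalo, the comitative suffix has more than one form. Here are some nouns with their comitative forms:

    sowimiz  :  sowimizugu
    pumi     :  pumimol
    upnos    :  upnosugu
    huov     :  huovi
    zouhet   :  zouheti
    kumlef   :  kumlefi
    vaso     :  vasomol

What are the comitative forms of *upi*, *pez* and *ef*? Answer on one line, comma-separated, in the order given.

The suffix is conditioned by the final sound: -ugu when the stem ends in a sibilant (*sowimiz*, *upnos*); -i when the stem ends in a non-sibilant consonant (*huov*, *zouhet*, *kumlef*); -mol when the stem ends in a vowel (*pumi*, *vaso*).
*upi* — final sound /i/ (a vowel) → -mol → *upimol*.
The final sound of *pez* is /z/, which is a sibilant, so the suffix is -ugu, giving *pezugu*.
*ef* — final sound /f/ (a non-sibilant consonant) → -i → *efi*.

upimol, pezugu, efi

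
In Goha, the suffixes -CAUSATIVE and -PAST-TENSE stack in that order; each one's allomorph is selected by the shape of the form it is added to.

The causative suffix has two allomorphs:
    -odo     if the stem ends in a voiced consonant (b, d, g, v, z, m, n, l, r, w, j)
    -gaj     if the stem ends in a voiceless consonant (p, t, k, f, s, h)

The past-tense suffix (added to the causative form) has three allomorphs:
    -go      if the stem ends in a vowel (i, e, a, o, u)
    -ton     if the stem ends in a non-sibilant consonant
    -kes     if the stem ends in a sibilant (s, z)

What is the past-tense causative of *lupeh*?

lupehgajton

The final consonant of *lupeh* is /h/, which is voiceless, so the causative suffix is -gaj, giving *lupehgaj*.
Since the final sound of the causative form *lupehgaj* is /j/ (a non-sibilant consonant), it takes -ton, giving *lupehgajton*.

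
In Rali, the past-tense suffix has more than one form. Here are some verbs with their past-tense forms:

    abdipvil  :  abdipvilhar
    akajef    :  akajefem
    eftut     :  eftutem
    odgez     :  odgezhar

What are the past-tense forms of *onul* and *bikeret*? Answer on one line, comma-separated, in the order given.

The suffix is conditioned by the final consonant: -em when the stem ends in a voiceless consonant (*akajef*, *eftut*); -har when the stem ends in a voiced consonant (*abdipvil*, *odgez*).
The final consonant of *onul* is /l/, which is voiced, so the suffix is -har, giving *onulhar*.
*bikeret*: final consonant = /t/, voiceless → -em → *bikeretem*.

onulhar, bikeretem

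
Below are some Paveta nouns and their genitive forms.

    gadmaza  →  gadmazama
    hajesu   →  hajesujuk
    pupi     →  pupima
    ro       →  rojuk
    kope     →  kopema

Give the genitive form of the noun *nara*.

narama

The alternation tracks the last vowel of the stem — -juk when the last vowel of the stem is a rounded vowel (*hajesu*, *ro*); -ma when the last vowel of the stem is an unrounded vowel (*gadmaza*, *pupi*, *kope*).
Since the last vowel of *nara* is /a/ (an unrounded vowel), it takes -ma, giving *narama*.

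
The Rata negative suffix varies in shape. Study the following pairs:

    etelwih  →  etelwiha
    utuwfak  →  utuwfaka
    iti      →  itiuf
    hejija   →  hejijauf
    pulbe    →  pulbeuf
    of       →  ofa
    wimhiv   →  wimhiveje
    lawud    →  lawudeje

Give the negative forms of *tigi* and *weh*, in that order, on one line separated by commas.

tigiuf, weha

The suffix is conditioned by the final sound: -a when the stem ends in a voiceless consonant (*etelwih*, *utuwfak*, *of*); -eje when the stem ends in a voiced consonant (*wimhiv*, *lawud*); -uf when the stem ends in a vowel (*iti*, *hejija*, *pulbe*).
*tigi* — final sound /i/ (a vowel) → -uf → *tigiuf*.
*weh*: final sound = /h/, a voiceless consonant → -a → *weha*.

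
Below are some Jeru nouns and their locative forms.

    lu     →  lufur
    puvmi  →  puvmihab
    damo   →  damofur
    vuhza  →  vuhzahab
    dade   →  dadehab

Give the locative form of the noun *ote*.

The alternation tracks the last vowel of the stem — -fur when the last vowel of the stem is a rounded vowel (*lu*, *damo*); -hab when the last vowel of the stem is an unrounded vowel (*puvmi*, *vuhza*, *dade*).
*ote*: last vowel = /e/, an unrounded vowel → -hab → *otehab*.

otehab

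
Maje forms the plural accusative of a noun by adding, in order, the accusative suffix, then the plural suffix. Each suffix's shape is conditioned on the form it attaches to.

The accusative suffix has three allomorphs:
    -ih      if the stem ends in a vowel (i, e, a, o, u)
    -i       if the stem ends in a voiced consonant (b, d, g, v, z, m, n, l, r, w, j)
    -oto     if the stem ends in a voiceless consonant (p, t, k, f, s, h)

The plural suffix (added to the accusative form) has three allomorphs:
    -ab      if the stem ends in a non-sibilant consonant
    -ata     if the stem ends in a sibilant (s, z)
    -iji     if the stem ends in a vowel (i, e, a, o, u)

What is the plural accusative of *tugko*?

tugkoihab

*tugko*: final sound = /o/, a vowel → -ih → *tugkoih*.
The final sound of the accusative form *tugkoih* is /h/, which is a non-sibilant consonant, so the plural suffix is -ab, giving *tugkoihab*.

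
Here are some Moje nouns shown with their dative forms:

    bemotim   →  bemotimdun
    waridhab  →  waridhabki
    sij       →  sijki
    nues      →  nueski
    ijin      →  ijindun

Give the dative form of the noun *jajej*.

The suffix is conditioned by the final consonant: -dun when the stem ends in a nasal (*bemotim*, *ijin*); -ki when the stem ends in a non-nasal consonant (*waridhab*, *sij*, *nues*).
The final consonant of *jajej* is /j/, which is non-nasal, so the suffix is -ki, giving *jajejki*.

jajejki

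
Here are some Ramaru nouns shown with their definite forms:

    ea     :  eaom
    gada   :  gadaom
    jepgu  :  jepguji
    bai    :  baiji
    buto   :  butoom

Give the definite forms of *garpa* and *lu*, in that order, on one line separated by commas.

The suffix is conditioned by the last vowel: -ji when the last vowel of the stem is a high vowel (*jepgu*, *bai*); -om when the last vowel of the stem is a non-high vowel (*ea*, *gada*, *buto*).
*garpa* — last vowel /a/ (a non-high vowel) → -om → *garpaom*.
The last vowel of *lu* is /u/, which is a high vowel, so the suffix is -ji, giving *luji*.

garpaom, luji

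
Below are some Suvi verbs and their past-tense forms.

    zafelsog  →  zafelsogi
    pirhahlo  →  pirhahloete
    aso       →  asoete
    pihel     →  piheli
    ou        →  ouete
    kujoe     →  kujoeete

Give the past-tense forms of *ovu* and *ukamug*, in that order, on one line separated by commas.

The pattern is consonant vs. vowel: -i when the stem ends in a consonant (*zafelsog*, *pihel*); -ete when the stem ends in a vowel (*pirhahlo*, *aso*, *ou*, *kujoe*).
Since the final sound of *ovu* is /u/ (a vowel), it takes -ete, giving *ovuete*.
Since the final sound of *ukamug* is /g/ (a consonant), it takes -i, giving *ukamugi*.

ovuete, ukamugi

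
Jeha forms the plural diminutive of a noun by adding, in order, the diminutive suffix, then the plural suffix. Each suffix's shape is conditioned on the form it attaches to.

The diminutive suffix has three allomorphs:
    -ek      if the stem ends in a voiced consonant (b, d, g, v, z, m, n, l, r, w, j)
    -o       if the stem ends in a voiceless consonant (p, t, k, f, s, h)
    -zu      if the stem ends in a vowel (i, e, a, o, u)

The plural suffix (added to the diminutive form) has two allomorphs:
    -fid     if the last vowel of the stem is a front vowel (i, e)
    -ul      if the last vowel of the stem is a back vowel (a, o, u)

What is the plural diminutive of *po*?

*po* — final sound /o/ (a vowel) → -zu → *pozu*.
The diminutive form *pozu*: last vowel = /u/, a back vowel → -ul → *pozuul*.

pozuul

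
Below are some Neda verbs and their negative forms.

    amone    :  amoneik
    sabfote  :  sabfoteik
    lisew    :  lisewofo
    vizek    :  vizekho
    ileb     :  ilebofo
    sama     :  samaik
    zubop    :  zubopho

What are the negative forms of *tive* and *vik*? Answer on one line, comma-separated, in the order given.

tiveik, vikho

The suffix is conditioned by the final sound: -ho when the stem ends in a voiceless consonant (*vizek*, *zubop*); -ofo when the stem ends in a voiced consonant (*lisew*, *ileb*); -ik when the stem ends in a vowel (*amone*, *sabfote*, *sama*).
Since the final sound of *tive* is /e/ (a vowel), it takes -ik, giving *tiveik*.
*vik* — final sound /k/ (a voiceless consonant) → -ho → *vikho*.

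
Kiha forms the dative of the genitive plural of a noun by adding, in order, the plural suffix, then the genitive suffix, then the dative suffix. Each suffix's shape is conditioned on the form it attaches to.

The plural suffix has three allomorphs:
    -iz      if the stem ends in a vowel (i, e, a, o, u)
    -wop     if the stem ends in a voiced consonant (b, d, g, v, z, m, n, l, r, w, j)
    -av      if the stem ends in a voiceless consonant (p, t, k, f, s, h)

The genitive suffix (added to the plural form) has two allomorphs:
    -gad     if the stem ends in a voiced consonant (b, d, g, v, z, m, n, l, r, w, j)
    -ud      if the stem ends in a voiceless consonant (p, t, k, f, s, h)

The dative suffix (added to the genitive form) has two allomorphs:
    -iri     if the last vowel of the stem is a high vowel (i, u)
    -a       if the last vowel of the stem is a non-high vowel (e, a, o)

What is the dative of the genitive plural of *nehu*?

Since the final sound of *nehu* is /u/ (a vowel), it takes -iz, giving *nehuiz*.
The plural form *nehuiz* — final consonant /z/ (voiced) → -gad → *nehuizgad*.
The genitive form *nehuizgad*: last vowel = /a/, a non-high vowel → -a → *nehuizgada*.

nehuizgada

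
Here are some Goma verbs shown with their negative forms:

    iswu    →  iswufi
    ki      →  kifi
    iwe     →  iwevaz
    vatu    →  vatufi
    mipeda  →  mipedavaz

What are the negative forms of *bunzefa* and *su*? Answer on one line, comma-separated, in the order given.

bunzefavaz, sufi

Looking at the last vowel of each stem: -fi when the last vowel of the stem is a high vowel (*iswu*, *ki*, *vatu*); -vaz when the last vowel of the stem is a non-high vowel (*iwe*, *mipeda*).
Since the last vowel of *bunzefa* is /a/ (a non-high vowel), it takes -vaz, giving *bunzefavaz*.
The last vowel of *su* is /u/, which is a high vowel, so the suffix is -fi, giving *sufi*.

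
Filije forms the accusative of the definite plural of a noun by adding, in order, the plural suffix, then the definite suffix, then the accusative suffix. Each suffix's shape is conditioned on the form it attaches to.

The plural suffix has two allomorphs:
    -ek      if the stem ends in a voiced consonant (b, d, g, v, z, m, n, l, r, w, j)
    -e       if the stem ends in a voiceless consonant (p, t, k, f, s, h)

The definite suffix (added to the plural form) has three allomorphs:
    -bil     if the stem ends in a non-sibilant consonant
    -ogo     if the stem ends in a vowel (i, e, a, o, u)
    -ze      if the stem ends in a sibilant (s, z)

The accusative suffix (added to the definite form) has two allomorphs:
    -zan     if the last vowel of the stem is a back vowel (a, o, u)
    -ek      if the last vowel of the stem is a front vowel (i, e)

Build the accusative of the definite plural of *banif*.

banifeogozan

*banif* — final consonant /f/ (voiceless) → -e → *banife*.
The final sound of the plural form *banife* is /e/, which is a vowel, so the definite suffix is -ogo, giving *banifeogo*.
Since the last vowel of the definite form *banifeogo* is /o/ (a back vowel), it takes -zan, giving *banifeogozan*.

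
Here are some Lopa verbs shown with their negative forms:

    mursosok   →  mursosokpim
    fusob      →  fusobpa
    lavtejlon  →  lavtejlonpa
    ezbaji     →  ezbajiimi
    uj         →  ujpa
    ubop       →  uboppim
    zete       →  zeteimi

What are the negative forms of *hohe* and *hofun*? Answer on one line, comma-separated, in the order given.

hoheimi, hofunpa

The suffix is conditioned by the final sound: -pim when the stem ends in a voiceless consonant (*mursosok*, *ubop*); -pa when the stem ends in a voiced consonant (*fusob*, *lavtejlon*, *uj*); -imi when the stem ends in a vowel (*ezbaji*, *zete*).
Since the final sound of *hohe* is /e/ (a vowel), it takes -imi, giving *hoheimi*.
*hofun*: final sound = /n/, a voiced consonant → -pa → *hofunpa*.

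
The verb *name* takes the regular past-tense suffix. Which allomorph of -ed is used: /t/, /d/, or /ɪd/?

The stem *name* ends in a voiced sound other than /d/.
The -ed suffix is realized as /ɪd/ after /t, d/; as /t/ after other voiceless consonants; and as /d/ after other voiced sounds.
So -ed on *name* is pronounced /d/.

/d/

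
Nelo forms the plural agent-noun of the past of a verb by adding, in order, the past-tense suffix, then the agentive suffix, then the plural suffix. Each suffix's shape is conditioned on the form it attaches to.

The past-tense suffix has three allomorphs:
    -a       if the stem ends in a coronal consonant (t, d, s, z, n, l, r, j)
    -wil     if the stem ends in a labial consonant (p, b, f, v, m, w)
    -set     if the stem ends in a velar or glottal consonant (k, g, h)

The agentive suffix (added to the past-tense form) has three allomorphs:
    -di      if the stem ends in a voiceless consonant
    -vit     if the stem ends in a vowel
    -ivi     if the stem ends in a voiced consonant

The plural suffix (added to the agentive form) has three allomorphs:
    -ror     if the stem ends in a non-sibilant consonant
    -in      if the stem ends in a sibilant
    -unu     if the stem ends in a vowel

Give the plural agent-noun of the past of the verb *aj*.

ajavitror

*aj* — final consonant /j/ (coronal) → -a → *aja*.
The final sound of the past-tense form *aja* is /a/, which is a vowel, so the agentive suffix is -vit, giving *ajavit*.
The agentive form *ajavit*: final sound = /t/, a non-sibilant consonant → -ror → *ajavitror*.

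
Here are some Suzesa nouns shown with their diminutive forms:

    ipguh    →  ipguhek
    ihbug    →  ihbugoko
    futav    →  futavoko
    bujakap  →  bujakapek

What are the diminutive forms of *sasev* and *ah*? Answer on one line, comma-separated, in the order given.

sasevoko, ahek

Looking at the final consonant of each stem: -ek when the stem ends in a voiceless consonant (*ipguh*, *bujakap*); -oko when the stem ends in a voiced consonant (*ihbug*, *futav*).
*sasev*: final consonant = /v/, voiced → -oko → *sasevoko*.
*ah* — final consonant /h/ (voiceless) → -ek → *ahek*.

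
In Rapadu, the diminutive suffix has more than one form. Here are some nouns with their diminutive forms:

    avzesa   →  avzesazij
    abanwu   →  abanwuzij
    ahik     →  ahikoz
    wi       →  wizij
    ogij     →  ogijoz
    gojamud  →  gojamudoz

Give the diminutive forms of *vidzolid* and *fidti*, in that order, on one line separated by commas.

The pattern is consonant vs. vowel: -oz when the stem ends in a consonant (*ahik*, *ogij*, *gojamud*); -zij when the stem ends in a vowel (*avzesa*, *abanwu*, *wi*).
*vidzolid* — final sound /d/ (a consonant) → -oz → *vidzolidoz*.
Since the final sound of *fidti* is /i/ (a vowel), it takes -zij, giving *fidtizij*.

vidzolidoz, fidtizij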